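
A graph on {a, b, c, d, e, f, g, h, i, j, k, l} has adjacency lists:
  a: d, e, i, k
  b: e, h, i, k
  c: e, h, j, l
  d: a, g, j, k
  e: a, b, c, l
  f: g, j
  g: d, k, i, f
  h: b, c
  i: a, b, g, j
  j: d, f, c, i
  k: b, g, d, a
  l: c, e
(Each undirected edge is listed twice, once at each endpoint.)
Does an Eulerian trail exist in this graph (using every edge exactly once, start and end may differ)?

Yes

Degrees: a:4, b:4, c:4, d:4, e:4, f:2, g:4, h:2, i:4, j:4, k:4, l:2
Odd-degree vertices: none (0 total).
With 0 odd-degree vertices and all edges in one connected piece, an Eulerian trail exists.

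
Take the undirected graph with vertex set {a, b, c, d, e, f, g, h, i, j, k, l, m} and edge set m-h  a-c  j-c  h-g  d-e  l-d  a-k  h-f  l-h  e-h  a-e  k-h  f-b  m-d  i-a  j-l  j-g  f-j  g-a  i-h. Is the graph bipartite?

Color {c, e, f, g, i, k, l, m} black and {a, b, d, h, j} white. No edge joins two same-colored vertices, so the graph is bipartite.

Yes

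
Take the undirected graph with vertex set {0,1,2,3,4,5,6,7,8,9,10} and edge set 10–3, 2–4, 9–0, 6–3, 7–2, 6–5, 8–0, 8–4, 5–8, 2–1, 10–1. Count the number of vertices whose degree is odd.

Degrees: 0:2, 1:2, 2:3, 3:2, 4:2, 5:2, 6:2, 7:1, 8:3, 9:1, 10:2
Odd-degree vertices: 2, 7, 8, 9.

4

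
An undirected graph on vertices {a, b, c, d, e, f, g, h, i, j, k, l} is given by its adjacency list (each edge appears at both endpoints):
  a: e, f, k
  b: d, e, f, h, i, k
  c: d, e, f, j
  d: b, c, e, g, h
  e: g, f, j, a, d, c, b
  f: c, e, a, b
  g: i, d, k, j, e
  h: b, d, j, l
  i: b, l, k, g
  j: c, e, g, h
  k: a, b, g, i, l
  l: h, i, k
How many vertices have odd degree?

Degrees: a:3, b:6, c:4, d:5, e:7, f:4, g:5, h:4, i:4, j:4, k:5, l:3
Odd-degree vertices: a, d, e, g, k, l.

6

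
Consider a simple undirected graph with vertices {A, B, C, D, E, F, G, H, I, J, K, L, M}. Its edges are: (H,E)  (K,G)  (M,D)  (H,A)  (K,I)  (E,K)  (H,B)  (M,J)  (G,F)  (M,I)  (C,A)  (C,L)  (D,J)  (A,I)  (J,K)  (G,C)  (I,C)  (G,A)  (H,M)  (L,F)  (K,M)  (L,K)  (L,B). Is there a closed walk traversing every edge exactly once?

Degrees: A:4, B:2, C:4, D:2, E:2, F:2, G:4, H:4, I:4, J:3, K:6, L:4, M:5
Vertices with odd degree: J, M. An Eulerian circuit requires all degrees even.

No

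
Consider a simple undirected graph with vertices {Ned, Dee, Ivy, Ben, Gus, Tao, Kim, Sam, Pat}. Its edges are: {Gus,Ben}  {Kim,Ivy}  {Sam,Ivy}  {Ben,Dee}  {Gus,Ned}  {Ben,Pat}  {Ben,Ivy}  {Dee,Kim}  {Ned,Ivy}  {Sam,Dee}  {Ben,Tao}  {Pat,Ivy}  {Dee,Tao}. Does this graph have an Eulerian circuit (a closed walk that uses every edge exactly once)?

No

Degrees: Ned:2, Dee:4, Ivy:5, Ben:5, Gus:2, Tao:2, Kim:2, Sam:2, Pat:2
Ivy, Ben have odd degree; an Eulerian circuit needs every degree to be even, so none exists.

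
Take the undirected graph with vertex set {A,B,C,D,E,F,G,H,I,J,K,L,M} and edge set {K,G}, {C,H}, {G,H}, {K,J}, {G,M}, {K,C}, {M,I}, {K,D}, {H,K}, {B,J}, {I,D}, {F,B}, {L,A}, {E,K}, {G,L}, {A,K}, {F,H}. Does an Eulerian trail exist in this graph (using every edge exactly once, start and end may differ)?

Yes

Degrees: A:2, B:2, C:2, D:2, E:1, F:2, G:4, H:4, I:2, J:2, K:7, L:2, M:2
Odd-degree vertices: E, K (2 total).
The non-isolated vertices are connected and exactly 2 have odd degree, so an Eulerian trail exists (from E to K).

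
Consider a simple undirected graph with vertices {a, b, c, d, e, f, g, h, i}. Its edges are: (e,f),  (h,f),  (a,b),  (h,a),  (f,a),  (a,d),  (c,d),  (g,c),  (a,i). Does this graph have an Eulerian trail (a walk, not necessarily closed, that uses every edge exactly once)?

Degrees: a:5, b:1, c:2, d:2, e:1, f:3, g:1, h:2, i:1
Odd-degree vertices: a, b, e, f, g, i (6 total).
An Eulerian trail requires 0 or 2 odd-degree vertices; here there are 6.

No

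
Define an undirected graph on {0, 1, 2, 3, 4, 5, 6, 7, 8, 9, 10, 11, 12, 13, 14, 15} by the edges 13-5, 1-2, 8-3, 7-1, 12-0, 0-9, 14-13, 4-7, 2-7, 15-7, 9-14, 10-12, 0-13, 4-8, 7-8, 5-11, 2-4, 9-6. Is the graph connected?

Component: {1, 2, 3, 4, 7, 8, 15}
Component: {0, 5, 6, 9, 10, 11, 12, 13, 14}
No edge joins these 2 groups, so the graph is disconnected.

No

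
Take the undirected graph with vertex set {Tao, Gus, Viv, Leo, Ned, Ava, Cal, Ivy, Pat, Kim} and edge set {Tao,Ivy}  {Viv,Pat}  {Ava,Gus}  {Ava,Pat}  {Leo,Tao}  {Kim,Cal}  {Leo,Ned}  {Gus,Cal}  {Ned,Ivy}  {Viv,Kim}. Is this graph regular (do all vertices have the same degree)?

Degrees: Tao:2, Gus:2, Viv:2, Leo:2, Ned:2, Ava:2, Cal:2, Ivy:2, Pat:2, Kim:2
All degrees equal 2; the graph is regular.

Yes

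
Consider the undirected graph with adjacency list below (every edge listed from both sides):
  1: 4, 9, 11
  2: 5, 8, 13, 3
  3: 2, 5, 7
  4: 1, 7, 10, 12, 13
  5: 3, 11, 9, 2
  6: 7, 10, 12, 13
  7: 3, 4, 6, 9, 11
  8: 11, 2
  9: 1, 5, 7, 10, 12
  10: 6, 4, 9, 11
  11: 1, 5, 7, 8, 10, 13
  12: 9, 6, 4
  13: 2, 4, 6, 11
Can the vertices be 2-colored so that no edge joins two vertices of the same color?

The cycle 2-3-5-2 has length 3, which is odd, so the graph is not bipartite.

No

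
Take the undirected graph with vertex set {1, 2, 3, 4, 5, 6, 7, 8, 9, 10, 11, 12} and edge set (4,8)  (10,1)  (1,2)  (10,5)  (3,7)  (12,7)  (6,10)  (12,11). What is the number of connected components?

Component: {9}
Component: {4, 8}
Component: {3, 7, 11, 12}
Component: {1, 2, 5, 6, 10}

4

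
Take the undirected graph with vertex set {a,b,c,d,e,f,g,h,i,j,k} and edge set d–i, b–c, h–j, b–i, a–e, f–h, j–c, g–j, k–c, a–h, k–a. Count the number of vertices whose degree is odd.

8

Degrees: a:3, b:2, c:3, d:1, e:1, f:1, g:1, h:3, i:2, j:3, k:2
Odd-degree vertices: a, c, d, e, f, g, h, j.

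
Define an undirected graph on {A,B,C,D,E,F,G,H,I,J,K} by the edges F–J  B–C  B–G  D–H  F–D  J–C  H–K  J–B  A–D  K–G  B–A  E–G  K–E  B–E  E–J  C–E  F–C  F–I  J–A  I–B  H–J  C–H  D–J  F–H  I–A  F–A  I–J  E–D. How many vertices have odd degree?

6

Degrees: A:5, B:6, C:5, D:5, E:6, F:6, G:3, H:5, I:4, J:8, K:3
Odd-degree vertices: A, C, D, G, H, K.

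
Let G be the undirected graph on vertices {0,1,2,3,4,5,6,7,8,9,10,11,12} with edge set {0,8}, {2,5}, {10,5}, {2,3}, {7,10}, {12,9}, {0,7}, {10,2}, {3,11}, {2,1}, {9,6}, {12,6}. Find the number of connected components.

Component: {4}
Component: {6, 9, 12}
Component: {0, 1, 2, 3, 5, 7, 8, 10, 11}

3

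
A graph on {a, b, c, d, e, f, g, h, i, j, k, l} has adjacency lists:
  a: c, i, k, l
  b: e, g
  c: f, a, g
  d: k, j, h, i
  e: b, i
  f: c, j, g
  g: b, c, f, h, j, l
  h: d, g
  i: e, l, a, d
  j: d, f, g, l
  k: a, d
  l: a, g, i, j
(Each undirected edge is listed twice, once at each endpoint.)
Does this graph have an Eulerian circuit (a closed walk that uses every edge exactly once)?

No

Degrees: a:4, b:2, c:3, d:4, e:2, f:3, g:6, h:2, i:4, j:4, k:2, l:4
c, f have odd degree; an Eulerian circuit needs every degree to be even, so none exists.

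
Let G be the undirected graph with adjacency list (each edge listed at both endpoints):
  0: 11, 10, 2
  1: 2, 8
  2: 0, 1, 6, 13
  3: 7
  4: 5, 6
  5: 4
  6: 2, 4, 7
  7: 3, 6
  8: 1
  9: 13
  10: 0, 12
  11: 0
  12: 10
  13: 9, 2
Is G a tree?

Yes

|V| = 14, |E| = 13.
It is connected with exactly 13 edges, hence acyclic — it is a tree.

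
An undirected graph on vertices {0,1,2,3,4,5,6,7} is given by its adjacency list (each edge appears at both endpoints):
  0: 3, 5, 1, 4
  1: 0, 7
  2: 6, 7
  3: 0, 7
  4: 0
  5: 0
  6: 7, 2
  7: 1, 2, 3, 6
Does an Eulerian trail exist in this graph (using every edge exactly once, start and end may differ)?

Degrees: 0:4, 1:2, 2:2, 3:2, 4:1, 5:1, 6:2, 7:4
Odd-degree vertices: 4, 5 (2 total).
With 2 odd-degree vertices and all edges in one connected piece, an Eulerian trail exists (from 4 to 5).

Yes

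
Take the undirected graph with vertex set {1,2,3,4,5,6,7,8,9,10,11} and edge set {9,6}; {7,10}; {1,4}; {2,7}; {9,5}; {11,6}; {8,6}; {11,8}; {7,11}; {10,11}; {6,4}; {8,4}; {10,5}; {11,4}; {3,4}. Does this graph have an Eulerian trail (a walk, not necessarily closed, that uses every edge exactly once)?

No

Degrees: 1:1, 2:1, 3:1, 4:5, 5:2, 6:4, 7:3, 8:3, 9:2, 10:3, 11:5
Odd-degree vertices: 1, 2, 3, 4, 7, 8, 10, 11 (8 total).
With 8 odd-degree vertices (more than two), no single trail can use every edge.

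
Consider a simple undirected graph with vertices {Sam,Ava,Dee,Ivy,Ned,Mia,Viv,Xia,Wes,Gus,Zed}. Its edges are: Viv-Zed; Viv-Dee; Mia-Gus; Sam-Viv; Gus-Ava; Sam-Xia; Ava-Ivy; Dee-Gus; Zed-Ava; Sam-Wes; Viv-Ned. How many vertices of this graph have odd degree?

Degrees: Sam:3, Ava:3, Dee:2, Ivy:1, Ned:1, Mia:1, Viv:4, Xia:1, Wes:1, Gus:3, Zed:2
Odd-degree vertices: Sam, Ava, Ivy, Ned, Mia, Xia, Wes, Gus.

8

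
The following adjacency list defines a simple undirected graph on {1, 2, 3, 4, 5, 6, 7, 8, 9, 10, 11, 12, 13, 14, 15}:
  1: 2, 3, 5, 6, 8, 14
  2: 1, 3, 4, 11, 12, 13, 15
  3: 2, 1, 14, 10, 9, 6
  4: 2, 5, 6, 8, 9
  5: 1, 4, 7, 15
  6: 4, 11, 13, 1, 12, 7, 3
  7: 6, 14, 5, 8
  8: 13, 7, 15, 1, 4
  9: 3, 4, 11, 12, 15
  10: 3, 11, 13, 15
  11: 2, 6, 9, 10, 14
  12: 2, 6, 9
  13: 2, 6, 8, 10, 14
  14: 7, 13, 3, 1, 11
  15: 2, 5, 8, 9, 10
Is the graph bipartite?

The cycle 3-1-14-3 has length 3, which is odd, so the graph is not bipartite.

No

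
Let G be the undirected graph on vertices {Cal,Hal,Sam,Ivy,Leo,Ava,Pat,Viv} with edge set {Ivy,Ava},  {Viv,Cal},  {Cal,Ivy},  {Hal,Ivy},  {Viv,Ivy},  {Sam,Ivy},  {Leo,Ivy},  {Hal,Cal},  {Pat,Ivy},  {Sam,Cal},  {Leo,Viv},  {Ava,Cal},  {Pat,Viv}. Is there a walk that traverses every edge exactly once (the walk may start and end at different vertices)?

Degrees: Cal:5, Hal:2, Sam:2, Ivy:7, Leo:2, Ava:2, Pat:2, Viv:4
Odd-degree vertices: Cal, Ivy (2 total).
With 2 odd-degree vertices and all edges in one connected piece, an Eulerian trail exists (from Cal to Ivy).

Yes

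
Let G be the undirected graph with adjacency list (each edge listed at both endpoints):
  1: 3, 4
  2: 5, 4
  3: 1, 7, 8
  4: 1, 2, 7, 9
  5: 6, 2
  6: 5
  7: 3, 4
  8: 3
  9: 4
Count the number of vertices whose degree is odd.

Degrees: 1:2, 2:2, 3:3, 4:4, 5:2, 6:1, 7:2, 8:1, 9:1
Odd-degree vertices: 3, 6, 8, 9.

4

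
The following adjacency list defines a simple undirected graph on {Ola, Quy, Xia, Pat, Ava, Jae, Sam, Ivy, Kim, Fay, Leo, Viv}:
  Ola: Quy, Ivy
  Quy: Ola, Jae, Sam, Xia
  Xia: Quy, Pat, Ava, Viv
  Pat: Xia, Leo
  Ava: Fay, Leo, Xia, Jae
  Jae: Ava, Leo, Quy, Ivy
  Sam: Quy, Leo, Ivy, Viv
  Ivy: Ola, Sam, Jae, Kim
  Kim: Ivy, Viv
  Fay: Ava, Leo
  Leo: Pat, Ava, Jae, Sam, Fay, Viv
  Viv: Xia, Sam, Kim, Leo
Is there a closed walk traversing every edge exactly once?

Degrees: Ola:2, Quy:4, Xia:4, Pat:2, Ava:4, Jae:4, Sam:4, Ivy:4, Kim:2, Fay:2, Leo:6, Viv:4
Every vertex has even degree and the edges form a single connected piece, so an Eulerian circuit exists.

Yes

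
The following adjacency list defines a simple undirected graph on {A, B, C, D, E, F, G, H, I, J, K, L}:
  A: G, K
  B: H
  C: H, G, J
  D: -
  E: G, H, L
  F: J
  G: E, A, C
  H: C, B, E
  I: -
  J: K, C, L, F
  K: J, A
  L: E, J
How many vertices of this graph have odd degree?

Degrees: A:2, B:1, C:3, D:0, E:3, F:1, G:3, H:3, I:0, J:4, K:2, L:2
Odd-degree vertices: B, C, E, F, G, H.

6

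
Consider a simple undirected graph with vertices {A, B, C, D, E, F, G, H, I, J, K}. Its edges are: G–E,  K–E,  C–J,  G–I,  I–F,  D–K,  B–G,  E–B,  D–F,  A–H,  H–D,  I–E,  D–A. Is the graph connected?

No

Component: {C, J}
Component: {A, B, D, E, F, G, H, I, K}
There are 2 separate components, so the graph is not connected.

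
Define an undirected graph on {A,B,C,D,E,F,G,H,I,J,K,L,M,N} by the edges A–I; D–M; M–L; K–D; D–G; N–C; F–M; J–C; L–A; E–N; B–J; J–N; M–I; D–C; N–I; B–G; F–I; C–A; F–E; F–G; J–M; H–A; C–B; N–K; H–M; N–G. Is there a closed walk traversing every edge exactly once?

No

Degrees: A:4, B:3, C:5, D:4, E:2, F:4, G:4, H:2, I:4, J:4, K:2, L:2, M:6, N:6
Vertices with odd degree: B, C. An Eulerian circuit requires all degrees even.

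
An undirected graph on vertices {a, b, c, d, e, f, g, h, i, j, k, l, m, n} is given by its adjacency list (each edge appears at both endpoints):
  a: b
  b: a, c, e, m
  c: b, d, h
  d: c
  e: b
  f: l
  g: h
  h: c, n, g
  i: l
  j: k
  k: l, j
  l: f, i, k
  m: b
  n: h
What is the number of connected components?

Component: {f, i, j, k, l}
Component: {a, b, c, d, e, g, h, m, n}

2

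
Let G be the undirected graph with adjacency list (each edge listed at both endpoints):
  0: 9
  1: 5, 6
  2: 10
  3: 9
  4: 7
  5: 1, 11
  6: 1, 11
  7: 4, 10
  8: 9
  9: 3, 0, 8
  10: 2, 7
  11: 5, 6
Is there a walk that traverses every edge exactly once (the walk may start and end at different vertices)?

Degrees: 0:1, 1:2, 2:1, 3:1, 4:1, 5:2, 6:2, 7:2, 8:1, 9:3, 10:2, 11:2
Odd-degree vertices: 0, 2, 3, 4, 8, 9 (6 total).
An Eulerian trail requires 0 or 2 odd-degree vertices; here there are 6.

No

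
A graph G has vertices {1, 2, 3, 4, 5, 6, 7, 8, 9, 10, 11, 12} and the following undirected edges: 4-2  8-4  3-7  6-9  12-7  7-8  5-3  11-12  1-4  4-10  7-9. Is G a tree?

Yes

|V| = 12, |E| = 11.
Connected and |E| = |V| - 1, which characterizes a tree.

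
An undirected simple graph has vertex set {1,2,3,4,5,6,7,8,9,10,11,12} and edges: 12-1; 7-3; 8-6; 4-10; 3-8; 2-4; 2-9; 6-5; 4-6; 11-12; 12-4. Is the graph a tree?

|V| = 12, |E| = 11.
Connected and |E| = |V| - 1, which characterizes a tree.

Yes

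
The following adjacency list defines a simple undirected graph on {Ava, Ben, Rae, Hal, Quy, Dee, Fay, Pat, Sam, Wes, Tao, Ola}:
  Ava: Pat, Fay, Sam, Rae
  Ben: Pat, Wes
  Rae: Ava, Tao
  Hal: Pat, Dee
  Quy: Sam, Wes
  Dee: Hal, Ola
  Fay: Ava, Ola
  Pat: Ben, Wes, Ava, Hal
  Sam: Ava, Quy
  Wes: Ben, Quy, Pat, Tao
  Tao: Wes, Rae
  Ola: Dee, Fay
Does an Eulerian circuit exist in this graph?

Yes

Degrees: Ava:4, Ben:2, Rae:2, Hal:2, Quy:2, Dee:2, Fay:2, Pat:4, Sam:2, Wes:4, Tao:2, Ola:2
Every vertex has even degree and the edges form a single connected piece, so an Eulerian circuit exists.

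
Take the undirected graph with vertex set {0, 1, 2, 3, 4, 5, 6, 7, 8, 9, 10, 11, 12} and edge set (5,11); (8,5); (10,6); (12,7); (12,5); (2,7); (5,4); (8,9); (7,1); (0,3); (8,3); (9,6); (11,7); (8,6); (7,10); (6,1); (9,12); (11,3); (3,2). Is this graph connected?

Yes

Starting from 0 and exploring outward reaches every vertex (0, 3, 2, 8, 11, 7, 6, 9, 5, 12, 10, 1, 4); the graph is connected.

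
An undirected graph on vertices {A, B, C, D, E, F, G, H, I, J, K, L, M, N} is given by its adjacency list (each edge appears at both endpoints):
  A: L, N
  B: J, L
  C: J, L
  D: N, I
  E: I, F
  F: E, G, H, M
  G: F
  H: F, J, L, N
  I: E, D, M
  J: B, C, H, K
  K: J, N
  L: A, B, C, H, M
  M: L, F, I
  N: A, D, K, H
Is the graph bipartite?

A valid 2-coloring puts {F, I, J, L, N} on one side and {A, B, C, D, E, G, H, K, M} on the other; every edge crosses between the two sides.

Yes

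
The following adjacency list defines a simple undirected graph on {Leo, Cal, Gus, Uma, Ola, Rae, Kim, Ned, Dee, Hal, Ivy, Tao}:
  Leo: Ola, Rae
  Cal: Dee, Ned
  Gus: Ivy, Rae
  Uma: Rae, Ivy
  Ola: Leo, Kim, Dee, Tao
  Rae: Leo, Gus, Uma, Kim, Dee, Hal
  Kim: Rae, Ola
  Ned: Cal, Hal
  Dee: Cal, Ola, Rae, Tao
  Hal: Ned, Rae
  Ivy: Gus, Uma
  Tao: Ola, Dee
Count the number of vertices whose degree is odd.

0

Degrees: Leo:2, Cal:2, Gus:2, Uma:2, Ola:4, Rae:6, Kim:2, Ned:2, Dee:4, Hal:2, Ivy:2, Tao:2
Odd-degree vertices: none.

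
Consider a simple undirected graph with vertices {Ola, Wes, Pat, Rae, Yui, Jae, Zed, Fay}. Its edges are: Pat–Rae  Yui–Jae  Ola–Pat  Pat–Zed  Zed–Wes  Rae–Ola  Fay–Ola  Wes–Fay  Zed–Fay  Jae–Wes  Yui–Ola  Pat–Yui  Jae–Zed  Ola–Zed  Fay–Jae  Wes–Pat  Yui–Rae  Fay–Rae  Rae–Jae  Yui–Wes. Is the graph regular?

Degrees: Ola:5, Wes:5, Pat:5, Rae:5, Yui:5, Jae:5, Zed:5, Fay:5
All degrees equal 5; the graph is regular.

Yes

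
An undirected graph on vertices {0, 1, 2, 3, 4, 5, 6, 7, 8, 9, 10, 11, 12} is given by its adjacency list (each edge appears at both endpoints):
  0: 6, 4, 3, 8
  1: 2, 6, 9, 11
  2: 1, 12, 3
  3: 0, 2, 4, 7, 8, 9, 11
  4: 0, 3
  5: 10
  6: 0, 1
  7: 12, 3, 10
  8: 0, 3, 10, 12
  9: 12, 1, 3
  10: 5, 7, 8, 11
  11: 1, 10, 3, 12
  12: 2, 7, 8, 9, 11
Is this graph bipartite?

No

The cycle 8-0-3-8 has length 3, which is odd, so the graph is not bipartite.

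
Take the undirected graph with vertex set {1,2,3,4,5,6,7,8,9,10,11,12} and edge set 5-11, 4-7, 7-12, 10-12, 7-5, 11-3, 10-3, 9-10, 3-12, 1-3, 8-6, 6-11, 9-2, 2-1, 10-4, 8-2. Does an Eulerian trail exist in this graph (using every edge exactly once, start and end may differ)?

No

Degrees: 1:2, 2:3, 3:4, 4:2, 5:2, 6:2, 7:3, 8:2, 9:2, 10:4, 11:3, 12:3
Odd-degree vertices: 2, 7, 11, 12 (4 total).
An Eulerian trail requires 0 or 2 odd-degree vertices; here there are 4.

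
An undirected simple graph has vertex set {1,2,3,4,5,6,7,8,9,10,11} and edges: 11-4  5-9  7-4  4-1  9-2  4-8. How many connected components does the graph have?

Component: {3}
Component: {6}
Component: {10}
Component: {2, 5, 9}
Component: {1, 4, 7, 8, 11}

5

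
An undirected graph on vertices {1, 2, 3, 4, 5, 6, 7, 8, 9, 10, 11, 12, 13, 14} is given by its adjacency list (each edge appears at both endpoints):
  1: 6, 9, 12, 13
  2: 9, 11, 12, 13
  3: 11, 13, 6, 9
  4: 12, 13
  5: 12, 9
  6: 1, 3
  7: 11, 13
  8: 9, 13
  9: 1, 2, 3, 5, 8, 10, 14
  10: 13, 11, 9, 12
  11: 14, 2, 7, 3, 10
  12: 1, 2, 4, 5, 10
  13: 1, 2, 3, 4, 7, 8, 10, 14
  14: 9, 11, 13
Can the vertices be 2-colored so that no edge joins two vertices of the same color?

Yes

A valid 2-coloring puts {6, 9, 11, 12, 13} on one side and {1, 2, 3, 4, 5, 7, 8, 10, 14} on the other; every edge crosses between the two sides.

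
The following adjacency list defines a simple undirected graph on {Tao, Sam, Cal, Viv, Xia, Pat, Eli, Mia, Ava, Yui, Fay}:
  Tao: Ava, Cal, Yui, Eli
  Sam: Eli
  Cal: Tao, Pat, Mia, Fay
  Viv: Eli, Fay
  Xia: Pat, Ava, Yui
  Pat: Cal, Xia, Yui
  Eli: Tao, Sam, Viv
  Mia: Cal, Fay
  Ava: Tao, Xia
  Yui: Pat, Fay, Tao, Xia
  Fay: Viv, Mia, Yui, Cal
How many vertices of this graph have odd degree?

Degrees: Tao:4, Sam:1, Cal:4, Viv:2, Xia:3, Pat:3, Eli:3, Mia:2, Ava:2, Yui:4, Fay:4
Odd-degree vertices: Sam, Xia, Pat, Eli.

4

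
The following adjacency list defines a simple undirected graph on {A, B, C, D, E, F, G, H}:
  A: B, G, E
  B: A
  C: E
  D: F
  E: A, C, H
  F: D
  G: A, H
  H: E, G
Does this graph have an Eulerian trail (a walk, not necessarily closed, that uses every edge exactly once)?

No

Degrees: A:3, B:1, C:1, D:1, E:3, F:1, G:2, H:2
Odd-degree vertices: A, B, C, D, E, F (6 total).
With 6 odd-degree vertices (more than two), no single trail can use every edge.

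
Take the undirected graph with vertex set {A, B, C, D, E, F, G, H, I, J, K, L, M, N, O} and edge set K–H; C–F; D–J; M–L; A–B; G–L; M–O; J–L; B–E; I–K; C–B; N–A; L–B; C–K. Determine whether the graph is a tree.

The graph has 15 vertices and 14 edges.
It is connected with exactly 14 edges, hence acyclic — it is a tree.

Yes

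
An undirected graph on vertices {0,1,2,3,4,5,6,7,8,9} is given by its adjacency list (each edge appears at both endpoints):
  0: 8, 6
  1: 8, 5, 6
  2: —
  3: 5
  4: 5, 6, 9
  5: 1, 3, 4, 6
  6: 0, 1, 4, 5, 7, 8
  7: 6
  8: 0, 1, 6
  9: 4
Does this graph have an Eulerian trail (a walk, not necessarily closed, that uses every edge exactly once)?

Degrees: 0:2, 1:3, 2:0, 3:1, 4:3, 5:4, 6:6, 7:1, 8:3, 9:1
Odd-degree vertices: 1, 3, 4, 7, 8, 9 (6 total).
An Eulerian trail requires 0 or 2 odd-degree vertices; here there are 6.

No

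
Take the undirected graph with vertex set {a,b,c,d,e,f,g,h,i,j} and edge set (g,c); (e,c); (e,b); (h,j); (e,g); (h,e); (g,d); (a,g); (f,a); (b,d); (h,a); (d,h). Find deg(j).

Neighbors of j: h.

1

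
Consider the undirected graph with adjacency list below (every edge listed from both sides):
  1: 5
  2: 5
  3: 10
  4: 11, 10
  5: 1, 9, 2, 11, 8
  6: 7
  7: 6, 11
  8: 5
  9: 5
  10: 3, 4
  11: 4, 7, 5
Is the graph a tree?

Yes

The graph has 11 vertices and 10 edges.
It is connected with exactly 10 edges, hence acyclic — it is a tree.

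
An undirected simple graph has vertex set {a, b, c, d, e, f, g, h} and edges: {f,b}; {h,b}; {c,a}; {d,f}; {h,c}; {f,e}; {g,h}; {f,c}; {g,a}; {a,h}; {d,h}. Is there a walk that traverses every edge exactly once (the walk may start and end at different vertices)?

Degrees: a:3, b:2, c:3, d:2, e:1, f:4, g:2, h:5
Odd-degree vertices: a, c, e, h (4 total).
With 4 odd-degree vertices (more than two), no single trail can use every edge.

No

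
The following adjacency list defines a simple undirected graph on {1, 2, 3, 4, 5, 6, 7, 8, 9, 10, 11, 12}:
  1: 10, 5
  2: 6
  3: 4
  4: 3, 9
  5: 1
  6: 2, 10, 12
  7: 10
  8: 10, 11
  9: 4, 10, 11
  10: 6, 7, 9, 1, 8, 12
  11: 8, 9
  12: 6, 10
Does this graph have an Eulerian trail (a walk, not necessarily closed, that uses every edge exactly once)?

No

Degrees: 1:2, 2:1, 3:1, 4:2, 5:1, 6:3, 7:1, 8:2, 9:3, 10:6, 11:2, 12:2
Odd-degree vertices: 2, 3, 5, 6, 7, 9 (6 total).
With 6 odd-degree vertices (more than two), no single trail can use every edge.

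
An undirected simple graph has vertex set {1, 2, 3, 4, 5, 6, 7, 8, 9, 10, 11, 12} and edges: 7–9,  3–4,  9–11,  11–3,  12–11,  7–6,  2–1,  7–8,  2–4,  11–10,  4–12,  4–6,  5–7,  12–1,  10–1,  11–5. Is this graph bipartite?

Color {2, 3, 5, 6, 8, 9, 10, 12} black and {1, 4, 7, 11} white. No edge joins two same-colored vertices, so the graph is bipartite.

Yes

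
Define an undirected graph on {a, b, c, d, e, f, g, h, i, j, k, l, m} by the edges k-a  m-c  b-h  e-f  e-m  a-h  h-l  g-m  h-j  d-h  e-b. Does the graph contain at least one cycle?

No

The graph has 13 vertices, 11 edges, and 2 connected components.
A forest on 13 vertices with 2 components has exactly 11 edges, which matches — so no cycle.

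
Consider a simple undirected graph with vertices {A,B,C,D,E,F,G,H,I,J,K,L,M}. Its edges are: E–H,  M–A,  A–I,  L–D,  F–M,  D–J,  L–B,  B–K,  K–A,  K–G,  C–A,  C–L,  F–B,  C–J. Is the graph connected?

No

Component: {E, H}
Component: {A, B, C, D, F, G, I, J, K, L, M}
There are 2 separate components, so the graph is not connected.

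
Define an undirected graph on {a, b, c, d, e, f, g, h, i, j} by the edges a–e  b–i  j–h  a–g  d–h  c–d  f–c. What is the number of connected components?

3

Component: {b, i}
Component: {a, e, g}
Component: {c, d, f, h, j}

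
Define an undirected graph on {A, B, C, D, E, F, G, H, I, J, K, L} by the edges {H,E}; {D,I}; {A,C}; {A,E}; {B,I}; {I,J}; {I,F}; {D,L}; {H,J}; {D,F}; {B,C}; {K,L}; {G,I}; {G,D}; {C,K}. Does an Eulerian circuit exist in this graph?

Degrees: A:2, B:2, C:3, D:4, E:2, F:2, G:2, H:2, I:5, J:2, K:2, L:2
C, I have odd degree; an Eulerian circuit needs every degree to be even, so none exists.

No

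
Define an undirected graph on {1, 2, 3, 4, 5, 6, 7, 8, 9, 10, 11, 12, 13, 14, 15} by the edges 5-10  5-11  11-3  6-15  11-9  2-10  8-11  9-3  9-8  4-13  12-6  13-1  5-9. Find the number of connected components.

5

Component: {7}
Component: {14}
Component: {1, 4, 13}
Component: {6, 12, 15}
Component: {2, 3, 5, 8, 9, 10, 11}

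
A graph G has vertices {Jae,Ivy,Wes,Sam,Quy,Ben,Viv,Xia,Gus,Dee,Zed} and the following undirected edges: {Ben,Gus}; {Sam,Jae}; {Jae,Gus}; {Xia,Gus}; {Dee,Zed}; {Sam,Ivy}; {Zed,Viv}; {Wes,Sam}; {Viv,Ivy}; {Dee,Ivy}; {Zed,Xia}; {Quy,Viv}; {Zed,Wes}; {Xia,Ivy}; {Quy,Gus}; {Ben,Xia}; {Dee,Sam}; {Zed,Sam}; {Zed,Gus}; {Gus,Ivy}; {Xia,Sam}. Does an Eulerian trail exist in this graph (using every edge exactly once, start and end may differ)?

No

Degrees: Jae:2, Ivy:5, Wes:2, Sam:6, Quy:2, Ben:2, Viv:3, Xia:5, Gus:6, Dee:3, Zed:6
Odd-degree vertices: Ivy, Viv, Xia, Dee (4 total).
An Eulerian trail requires 0 or 2 odd-degree vertices; here there are 4.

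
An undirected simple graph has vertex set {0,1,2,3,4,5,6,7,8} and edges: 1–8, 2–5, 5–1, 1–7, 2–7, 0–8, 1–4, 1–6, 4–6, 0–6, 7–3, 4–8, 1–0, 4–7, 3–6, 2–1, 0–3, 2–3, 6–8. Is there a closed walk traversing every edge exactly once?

No

Degrees: 0:4, 1:7, 2:4, 3:4, 4:4, 5:2, 6:5, 7:4, 8:4
Vertices with odd degree: 1, 6. An Eulerian circuit requires all degrees even.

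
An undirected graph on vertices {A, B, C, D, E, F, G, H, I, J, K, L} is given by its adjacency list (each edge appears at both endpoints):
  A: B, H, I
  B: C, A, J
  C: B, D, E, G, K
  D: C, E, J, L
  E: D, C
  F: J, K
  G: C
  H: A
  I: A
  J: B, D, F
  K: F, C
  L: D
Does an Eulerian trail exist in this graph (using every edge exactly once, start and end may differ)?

No

Degrees: A:3, B:3, C:5, D:4, E:2, F:2, G:1, H:1, I:1, J:3, K:2, L:1
Odd-degree vertices: A, B, C, G, H, I, J, L (8 total).
An Eulerian trail requires 0 or 2 odd-degree vertices; here there are 8.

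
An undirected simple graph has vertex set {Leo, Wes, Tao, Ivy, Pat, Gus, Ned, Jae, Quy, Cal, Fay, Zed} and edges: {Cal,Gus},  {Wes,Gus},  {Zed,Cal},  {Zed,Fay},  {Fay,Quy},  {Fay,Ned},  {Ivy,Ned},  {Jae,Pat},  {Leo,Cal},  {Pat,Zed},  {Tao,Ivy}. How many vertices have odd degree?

Degrees: Leo:1, Wes:1, Tao:1, Ivy:2, Pat:2, Gus:2, Ned:2, Jae:1, Quy:1, Cal:3, Fay:3, Zed:3
Odd-degree vertices: Leo, Wes, Tao, Jae, Quy, Cal, Fay, Zed.

8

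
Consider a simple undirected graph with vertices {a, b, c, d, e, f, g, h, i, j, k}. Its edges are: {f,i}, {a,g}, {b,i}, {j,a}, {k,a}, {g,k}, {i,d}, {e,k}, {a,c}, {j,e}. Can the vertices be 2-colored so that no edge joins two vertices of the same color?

No

a-g-k-a is an odd cycle (length 3), and a bipartite graph can contain only even cycles.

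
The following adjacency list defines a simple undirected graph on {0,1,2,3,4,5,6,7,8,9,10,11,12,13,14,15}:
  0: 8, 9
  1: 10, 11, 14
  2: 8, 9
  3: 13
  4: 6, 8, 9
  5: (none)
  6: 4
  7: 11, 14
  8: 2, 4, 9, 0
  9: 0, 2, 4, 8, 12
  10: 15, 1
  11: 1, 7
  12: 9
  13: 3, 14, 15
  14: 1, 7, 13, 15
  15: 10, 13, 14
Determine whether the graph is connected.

Component: {5}
Component: {0, 2, 4, 6, 8, 9, 12}
Component: {1, 3, 7, 10, 11, 13, 14, 15}
No edge joins these 3 groups, so the graph is disconnected.

No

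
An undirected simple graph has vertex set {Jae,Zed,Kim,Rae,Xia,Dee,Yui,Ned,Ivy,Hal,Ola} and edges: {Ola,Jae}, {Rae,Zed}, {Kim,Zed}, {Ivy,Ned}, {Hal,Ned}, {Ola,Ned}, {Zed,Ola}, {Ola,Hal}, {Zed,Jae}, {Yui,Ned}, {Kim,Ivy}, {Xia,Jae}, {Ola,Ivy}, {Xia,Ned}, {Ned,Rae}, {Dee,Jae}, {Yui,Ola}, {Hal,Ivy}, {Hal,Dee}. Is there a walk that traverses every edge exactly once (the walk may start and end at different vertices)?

Degrees: Jae:4, Zed:4, Kim:2, Rae:2, Xia:2, Dee:2, Yui:2, Ned:6, Ivy:4, Hal:4, Ola:6
Odd-degree vertices: none (0 total).
The non-isolated vertices are connected and exactly 0 have odd degree, so an Eulerian trail exists.

Yes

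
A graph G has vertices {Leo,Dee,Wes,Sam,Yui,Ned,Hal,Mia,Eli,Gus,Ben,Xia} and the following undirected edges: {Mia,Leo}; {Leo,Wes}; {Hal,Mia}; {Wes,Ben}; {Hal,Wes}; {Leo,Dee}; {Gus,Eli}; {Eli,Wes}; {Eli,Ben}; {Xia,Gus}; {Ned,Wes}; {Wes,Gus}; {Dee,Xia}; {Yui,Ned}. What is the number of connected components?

2

Component: {Sam}
Component: {Leo, Dee, Wes, Yui, Ned, Hal, Mia, Eli, Gus, Ben, Xia}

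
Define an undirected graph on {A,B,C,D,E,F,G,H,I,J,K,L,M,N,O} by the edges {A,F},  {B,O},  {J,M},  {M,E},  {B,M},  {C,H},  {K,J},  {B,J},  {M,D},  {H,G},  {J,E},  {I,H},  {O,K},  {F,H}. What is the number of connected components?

4

Component: {L}
Component: {N}
Component: {A, C, F, G, H, I}
Component: {B, D, E, J, K, M, O}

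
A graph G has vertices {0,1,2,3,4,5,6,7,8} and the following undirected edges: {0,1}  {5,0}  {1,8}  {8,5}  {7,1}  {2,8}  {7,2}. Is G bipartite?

Color {1, 2, 3, 4, 5, 6} black and {0, 7, 8} white. No edge joins two same-colored vertices, so the graph is bipartite.

Yes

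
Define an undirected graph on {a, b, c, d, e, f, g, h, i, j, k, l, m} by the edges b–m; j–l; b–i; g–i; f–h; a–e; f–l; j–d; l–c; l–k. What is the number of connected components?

3

Component: {a, e}
Component: {b, g, i, m}
Component: {c, d, f, h, j, k, l}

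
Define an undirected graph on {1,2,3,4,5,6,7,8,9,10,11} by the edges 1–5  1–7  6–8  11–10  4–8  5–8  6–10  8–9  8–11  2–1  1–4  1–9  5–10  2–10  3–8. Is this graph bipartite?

Partition the vertices as {2, 3, 4, 5, 6, 7, 9, 11} vs {1, 8, 10}. Each listed edge has one endpoint in each part, so the graph is bipartite.

Yes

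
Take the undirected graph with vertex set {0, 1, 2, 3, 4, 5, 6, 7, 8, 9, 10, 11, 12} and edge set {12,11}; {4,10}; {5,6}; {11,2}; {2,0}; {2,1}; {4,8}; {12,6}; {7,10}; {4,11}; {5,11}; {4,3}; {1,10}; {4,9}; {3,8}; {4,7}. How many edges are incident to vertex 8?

2

Neighbors of 8: 3, 4.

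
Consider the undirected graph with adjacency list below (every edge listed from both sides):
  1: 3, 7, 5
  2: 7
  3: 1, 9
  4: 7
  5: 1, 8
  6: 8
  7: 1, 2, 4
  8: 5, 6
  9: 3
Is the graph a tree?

The graph has 9 vertices and 8 edges.
Connected and |E| = |V| - 1, which characterizes a tree.

Yes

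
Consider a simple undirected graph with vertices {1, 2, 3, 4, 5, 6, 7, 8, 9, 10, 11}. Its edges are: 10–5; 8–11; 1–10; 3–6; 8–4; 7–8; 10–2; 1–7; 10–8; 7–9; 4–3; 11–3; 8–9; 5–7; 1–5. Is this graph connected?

Starting from 1 and exploring outward reaches every vertex (1, 10, 5, 7, 8, 2, 9, 4, 11, 3, 6); the graph is connected.

Yes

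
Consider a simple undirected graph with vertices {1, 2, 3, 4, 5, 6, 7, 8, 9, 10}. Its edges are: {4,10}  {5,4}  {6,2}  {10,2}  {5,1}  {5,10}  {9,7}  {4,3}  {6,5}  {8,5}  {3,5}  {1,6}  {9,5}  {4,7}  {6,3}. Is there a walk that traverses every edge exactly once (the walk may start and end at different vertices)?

No

Degrees: 1:2, 2:2, 3:3, 4:4, 5:7, 6:4, 7:2, 8:1, 9:2, 10:3
Odd-degree vertices: 3, 5, 8, 10 (4 total).
An Eulerian trail requires 0 or 2 odd-degree vertices; here there are 4.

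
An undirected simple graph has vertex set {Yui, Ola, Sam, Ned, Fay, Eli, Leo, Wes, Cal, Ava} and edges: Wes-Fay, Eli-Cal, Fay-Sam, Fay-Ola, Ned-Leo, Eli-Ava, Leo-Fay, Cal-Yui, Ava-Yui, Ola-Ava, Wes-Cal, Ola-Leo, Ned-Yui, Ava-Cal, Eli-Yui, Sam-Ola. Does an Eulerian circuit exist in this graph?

No

Degrees: Yui:4, Ola:4, Sam:2, Ned:2, Fay:4, Eli:3, Leo:3, Wes:2, Cal:4, Ava:4
Vertices with odd degree: Eli, Leo. An Eulerian circuit requires all degrees even.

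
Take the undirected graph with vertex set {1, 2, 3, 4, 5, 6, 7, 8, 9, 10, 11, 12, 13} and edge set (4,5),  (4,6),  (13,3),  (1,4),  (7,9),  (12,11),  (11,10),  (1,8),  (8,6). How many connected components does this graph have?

Component: {2}
Component: {3, 13}
Component: {7, 9}
Component: {10, 11, 12}
Component: {1, 4, 5, 6, 8}

5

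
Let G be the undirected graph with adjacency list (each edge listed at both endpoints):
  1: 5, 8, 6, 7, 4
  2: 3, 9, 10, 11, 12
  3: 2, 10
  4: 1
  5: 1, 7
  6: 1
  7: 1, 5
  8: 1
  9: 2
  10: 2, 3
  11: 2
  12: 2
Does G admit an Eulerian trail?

Degrees: 1:5, 2:5, 3:2, 4:1, 5:2, 6:1, 7:2, 8:1, 9:1, 10:2, 11:1, 12:1
Odd-degree vertices: 1, 2, 4, 6, 8, 9, 11, 12 (8 total).
An Eulerian trail requires 0 or 2 odd-degree vertices; here there are 8.

No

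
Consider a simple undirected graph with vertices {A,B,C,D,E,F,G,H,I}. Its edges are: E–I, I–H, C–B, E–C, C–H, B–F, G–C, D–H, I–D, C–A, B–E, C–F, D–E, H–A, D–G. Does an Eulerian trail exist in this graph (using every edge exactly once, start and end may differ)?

Degrees: A:2, B:3, C:6, D:4, E:4, F:2, G:2, H:4, I:3
Odd-degree vertices: B, I (2 total).
With 2 odd-degree vertices and all edges in one connected piece, an Eulerian trail exists (from B to I).

Yes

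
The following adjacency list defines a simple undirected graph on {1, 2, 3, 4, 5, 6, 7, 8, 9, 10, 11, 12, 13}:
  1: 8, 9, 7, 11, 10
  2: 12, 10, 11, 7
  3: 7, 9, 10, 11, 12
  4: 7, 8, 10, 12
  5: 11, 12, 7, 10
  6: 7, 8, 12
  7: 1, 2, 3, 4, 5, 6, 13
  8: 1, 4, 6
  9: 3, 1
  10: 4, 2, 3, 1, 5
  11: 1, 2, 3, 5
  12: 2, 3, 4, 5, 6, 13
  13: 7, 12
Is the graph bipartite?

Yes

A valid 2-coloring puts {7, 8, 9, 10, 11, 12} on one side and {1, 2, 3, 4, 5, 6, 13} on the other; every edge crosses between the two sides.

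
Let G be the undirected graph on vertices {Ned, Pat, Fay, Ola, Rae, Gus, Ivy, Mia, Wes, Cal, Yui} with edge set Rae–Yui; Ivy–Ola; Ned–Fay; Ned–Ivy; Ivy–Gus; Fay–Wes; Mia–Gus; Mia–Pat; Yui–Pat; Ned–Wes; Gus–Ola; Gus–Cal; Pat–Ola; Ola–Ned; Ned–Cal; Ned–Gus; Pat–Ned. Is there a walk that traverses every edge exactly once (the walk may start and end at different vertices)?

No

Degrees: Ned:7, Pat:4, Fay:2, Ola:4, Rae:1, Gus:5, Ivy:3, Mia:2, Wes:2, Cal:2, Yui:2
Odd-degree vertices: Ned, Rae, Gus, Ivy (4 total).
An Eulerian trail requires 0 or 2 odd-degree vertices; here there are 4.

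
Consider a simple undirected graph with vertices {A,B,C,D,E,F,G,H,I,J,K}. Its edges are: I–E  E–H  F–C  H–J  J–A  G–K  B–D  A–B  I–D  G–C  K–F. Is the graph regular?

Degrees: A:2, B:2, C:2, D:2, E:2, F:2, G:2, H:2, I:2, J:2, K:2
Every vertex has degree 2, so the graph is 2-regular.

Yes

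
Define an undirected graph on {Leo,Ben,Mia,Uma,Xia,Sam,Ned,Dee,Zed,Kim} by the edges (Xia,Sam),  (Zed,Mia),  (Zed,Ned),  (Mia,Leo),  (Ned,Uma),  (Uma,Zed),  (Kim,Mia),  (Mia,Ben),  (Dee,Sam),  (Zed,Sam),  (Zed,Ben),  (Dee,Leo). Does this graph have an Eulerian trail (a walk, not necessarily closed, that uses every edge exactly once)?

Degrees: Leo:2, Ben:2, Mia:4, Uma:2, Xia:1, Sam:3, Ned:2, Dee:2, Zed:5, Kim:1
Odd-degree vertices: Xia, Sam, Zed, Kim (4 total).
With 4 odd-degree vertices (more than two), no single trail can use every edge.

No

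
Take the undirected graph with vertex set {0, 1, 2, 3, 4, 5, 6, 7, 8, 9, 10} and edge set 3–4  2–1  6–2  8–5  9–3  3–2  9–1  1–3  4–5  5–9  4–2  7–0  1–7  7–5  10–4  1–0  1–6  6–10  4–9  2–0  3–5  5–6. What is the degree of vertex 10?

Neighbors of 10: 4, 6.

2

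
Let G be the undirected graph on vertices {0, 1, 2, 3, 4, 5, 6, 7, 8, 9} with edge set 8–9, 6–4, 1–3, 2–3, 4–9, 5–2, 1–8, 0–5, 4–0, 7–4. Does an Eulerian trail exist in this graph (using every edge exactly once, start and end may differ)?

Yes

Degrees: 0:2, 1:2, 2:2, 3:2, 4:4, 5:2, 6:1, 7:1, 8:2, 9:2
Odd-degree vertices: 6, 7 (2 total).
With 2 odd-degree vertices and all edges in one connected piece, an Eulerian trail exists (from 6 to 7).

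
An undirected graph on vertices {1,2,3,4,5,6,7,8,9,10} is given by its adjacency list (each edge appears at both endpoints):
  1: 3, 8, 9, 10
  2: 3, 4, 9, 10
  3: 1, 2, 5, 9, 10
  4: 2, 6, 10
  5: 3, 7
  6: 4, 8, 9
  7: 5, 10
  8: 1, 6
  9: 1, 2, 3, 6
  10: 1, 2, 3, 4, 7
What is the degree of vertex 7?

Neighbors of 7: 5, 10.

2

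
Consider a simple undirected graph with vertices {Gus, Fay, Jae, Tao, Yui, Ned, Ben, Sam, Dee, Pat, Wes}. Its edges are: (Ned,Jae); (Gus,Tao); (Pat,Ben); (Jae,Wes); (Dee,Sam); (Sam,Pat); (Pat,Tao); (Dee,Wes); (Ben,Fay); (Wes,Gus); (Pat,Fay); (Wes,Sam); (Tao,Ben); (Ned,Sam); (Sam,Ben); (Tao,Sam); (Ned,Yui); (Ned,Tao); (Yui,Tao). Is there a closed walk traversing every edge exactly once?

Yes

Degrees: Gus:2, Fay:2, Jae:2, Tao:6, Yui:2, Ned:4, Ben:4, Sam:6, Dee:2, Pat:4, Wes:4
Every vertex has even degree and the edges form a single connected piece, so an Eulerian circuit exists.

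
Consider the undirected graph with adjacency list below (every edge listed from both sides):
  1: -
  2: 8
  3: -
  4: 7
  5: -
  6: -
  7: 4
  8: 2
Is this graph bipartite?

Yes

A valid 2-coloring puts {1, 3, 5, 6, 7, 8} on one side and {2, 4} on the other; every edge crosses between the two sides.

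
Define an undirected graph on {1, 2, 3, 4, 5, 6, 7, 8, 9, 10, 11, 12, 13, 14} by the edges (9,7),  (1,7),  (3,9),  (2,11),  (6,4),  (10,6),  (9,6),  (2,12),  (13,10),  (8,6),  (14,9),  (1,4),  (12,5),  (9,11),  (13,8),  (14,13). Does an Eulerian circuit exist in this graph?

Degrees: 1:2, 2:2, 3:1, 4:2, 5:1, 6:4, 7:2, 8:2, 9:5, 10:2, 11:2, 12:2, 13:3, 14:2
Vertices with odd degree: 3, 5, 9, 13. An Eulerian circuit requires all degrees even.

No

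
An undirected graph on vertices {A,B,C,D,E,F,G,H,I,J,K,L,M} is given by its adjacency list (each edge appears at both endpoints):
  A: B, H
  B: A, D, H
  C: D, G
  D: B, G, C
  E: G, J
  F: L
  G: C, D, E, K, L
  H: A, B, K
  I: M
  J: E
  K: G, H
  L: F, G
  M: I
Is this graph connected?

No

Component: {I, M}
Component: {A, B, C, D, E, F, G, H, J, K, L}
There are 2 separate components, so the graph is not connected.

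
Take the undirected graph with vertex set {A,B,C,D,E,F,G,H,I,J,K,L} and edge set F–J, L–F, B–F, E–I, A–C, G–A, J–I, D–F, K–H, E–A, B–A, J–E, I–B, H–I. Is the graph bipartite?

J-E-A-B-F-J is an odd cycle (length 5), and a bipartite graph can contain only even cycles.

No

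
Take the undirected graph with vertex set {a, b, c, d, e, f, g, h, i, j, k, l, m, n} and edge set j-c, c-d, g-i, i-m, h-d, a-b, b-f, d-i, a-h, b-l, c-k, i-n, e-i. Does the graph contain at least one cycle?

No

The graph has 14 vertices, 13 edges, and 1 connected component.
Since 13 = 14 - 1, the graph is a forest and contains no cycle.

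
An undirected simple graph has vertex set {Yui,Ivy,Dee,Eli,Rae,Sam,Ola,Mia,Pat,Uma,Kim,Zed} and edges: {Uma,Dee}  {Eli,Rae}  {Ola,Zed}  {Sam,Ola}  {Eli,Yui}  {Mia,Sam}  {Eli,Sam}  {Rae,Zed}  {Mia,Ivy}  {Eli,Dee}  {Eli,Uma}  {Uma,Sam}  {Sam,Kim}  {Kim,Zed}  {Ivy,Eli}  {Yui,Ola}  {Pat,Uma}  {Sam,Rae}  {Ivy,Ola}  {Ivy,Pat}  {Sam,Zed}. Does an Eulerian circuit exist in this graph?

No

Degrees: Yui:2, Ivy:4, Dee:2, Eli:6, Rae:3, Sam:7, Ola:4, Mia:2, Pat:2, Uma:4, Kim:2, Zed:4
Rae, Sam have odd degree; an Eulerian circuit needs every degree to be even, so none exists.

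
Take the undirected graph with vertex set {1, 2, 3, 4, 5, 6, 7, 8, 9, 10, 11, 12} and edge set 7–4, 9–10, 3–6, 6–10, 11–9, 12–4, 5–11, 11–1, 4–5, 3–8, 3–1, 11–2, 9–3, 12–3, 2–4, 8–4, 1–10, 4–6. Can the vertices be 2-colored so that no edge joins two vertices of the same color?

Yes

Color {3, 4, 10, 11} black and {1, 2, 5, 6, 7, 8, 9, 12} white. No edge joins two same-colored vertices, so the graph is bipartite.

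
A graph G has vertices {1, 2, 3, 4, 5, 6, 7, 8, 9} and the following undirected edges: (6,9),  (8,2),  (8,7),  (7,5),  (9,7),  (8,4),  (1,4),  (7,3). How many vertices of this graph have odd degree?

Degrees: 1:1, 2:1, 3:1, 4:2, 5:1, 6:1, 7:4, 8:3, 9:2
Odd-degree vertices: 1, 2, 3, 5, 6, 8.

6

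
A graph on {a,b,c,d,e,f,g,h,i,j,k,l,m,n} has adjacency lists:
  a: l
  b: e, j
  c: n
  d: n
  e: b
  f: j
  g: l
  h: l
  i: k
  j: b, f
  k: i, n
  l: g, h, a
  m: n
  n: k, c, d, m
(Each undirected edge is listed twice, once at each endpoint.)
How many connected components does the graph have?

3

Component: {a, g, h, l}
Component: {b, e, f, j}
Component: {c, d, i, k, m, n}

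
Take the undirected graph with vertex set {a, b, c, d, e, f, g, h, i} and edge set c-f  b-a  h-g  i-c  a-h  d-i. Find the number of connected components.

3

Component: {e}
Component: {a, b, g, h}
Component: {c, d, f, i}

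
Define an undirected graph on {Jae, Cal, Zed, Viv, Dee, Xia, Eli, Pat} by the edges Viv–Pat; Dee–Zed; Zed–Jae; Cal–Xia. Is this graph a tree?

No

|V| = 8, |E| = 4.
It splits into 4 components, so it cannot be a tree.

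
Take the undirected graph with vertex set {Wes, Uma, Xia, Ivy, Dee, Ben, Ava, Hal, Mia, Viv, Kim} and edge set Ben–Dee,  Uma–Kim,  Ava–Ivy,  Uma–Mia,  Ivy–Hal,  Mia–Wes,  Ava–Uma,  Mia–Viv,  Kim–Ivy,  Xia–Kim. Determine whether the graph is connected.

Component: {Dee, Ben}
Component: {Wes, Uma, Xia, Ivy, Ava, Hal, Mia, Viv, Kim}
There are 2 separate components, so the graph is not connected.

No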